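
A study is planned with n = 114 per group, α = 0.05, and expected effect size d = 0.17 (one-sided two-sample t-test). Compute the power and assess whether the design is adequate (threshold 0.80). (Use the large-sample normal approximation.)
Power ≈ 0.36; the study is underpowered (power < 0.80)

Power calculation (two-sample t-test, normal approximation):
z_β = d · √(n/2) - z_α
z_β = 0.17 · √(114/2) - 1.645
z_β = 0.17 · 7.550 - 1.645
z_β = -0.361

Power = Φ(z_β) = Φ(-0.361) ≈ 0.359

Effect size d = 0.17 is very small by Cohen's convention (0.2/0.5/0.8).

Threshold: power ≥ 0.80 is conventionally adequate.
Power ≈ 0.36 → the study is underpowered (power < 0.80).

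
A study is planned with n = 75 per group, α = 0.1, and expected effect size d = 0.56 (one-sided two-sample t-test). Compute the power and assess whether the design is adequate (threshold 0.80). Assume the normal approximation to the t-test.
Power ≈ 0.98; the study is adequately powered (power ≥ 0.80)

Power calculation (two-sample t-test, normal approximation):
z_β = d · √(n/2) - z_α
z_β = 0.56 · √(75/2) - 1.282
z_β = 0.56 · 6.124 - 1.282
z_β = 2.148

Power = Φ(z_β) = Φ(2.148) ≈ 0.984

Effect size d = 0.56 is medium by Cohen's convention (0.2/0.5/0.8).

Threshold: power ≥ 0.80 is conventionally adequate.
Power ≈ 0.98 → the study is adequately powered (power ≥ 0.80).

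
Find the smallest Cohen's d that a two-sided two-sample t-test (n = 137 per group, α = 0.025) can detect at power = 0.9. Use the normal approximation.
d ≈ 0.43

Minimum detectable effect (two-sample t-test, normal approximation):
d = (z_{α/2} + z_β) / √(n/2)
d = (2.241 + 1.282) / √(137/2)
d = 3.523 / 8.276
d ≈ 0.43

By Cohen's convention (0.2 small / 0.5 medium / 0.8 large): small effect.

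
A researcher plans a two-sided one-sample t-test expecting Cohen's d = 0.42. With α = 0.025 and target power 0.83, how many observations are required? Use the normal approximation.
n = 58

Sample size formula (one-sample t-test, normal approximation):
n = ((z_{α/2} + z_β) / d)²

z_{α/2} = 2.241 (for α = 0.025, two-sided)
z_β = 0.954 (for power = 0.83)
d = 0.42

n = ((2.241 + 0.954) / 0.42)²
n = (7.607)²
n ≈ 57.87
Round up to the next whole number: n = 58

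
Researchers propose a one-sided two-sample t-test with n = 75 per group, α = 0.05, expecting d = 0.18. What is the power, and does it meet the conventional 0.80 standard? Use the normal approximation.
Power ≈ 0.29; the study is underpowered (power < 0.80)

Power calculation (two-sample t-test, normal approximation):
z_β = d · √(n/2) - z_α
z_β = 0.18 · √(75/2) - 1.645
z_β = 0.18 · 6.124 - 1.645
z_β = -0.543

Power = Φ(z_β) = Φ(-0.543) ≈ 0.294

Effect size d = 0.18 is very small by Cohen's convention (0.2/0.5/0.8).

Threshold: power ≥ 0.80 is conventionally adequate.
Power ≈ 0.29 → the study is underpowered (power < 0.80).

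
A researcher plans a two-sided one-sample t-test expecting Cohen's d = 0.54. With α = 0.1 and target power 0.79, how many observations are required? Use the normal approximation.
n = 21

Sample size formula (one-sample t-test, normal approximation):
n = ((z_{α/2} + z_β) / d)²

z_{α/2} = 1.645 (for α = 0.1, two-sided)
z_β = 0.806 (for power = 0.79)
d = 0.54

n = ((1.645 + 0.806) / 0.54)²
n = (4.539)²
n ≈ 20.60
Round up to the next whole number: n = 21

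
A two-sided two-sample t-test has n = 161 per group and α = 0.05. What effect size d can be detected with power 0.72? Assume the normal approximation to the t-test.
d ≈ 0.28

Minimum detectable effect (two-sample t-test, normal approximation):
d = (z_{α/2} + z_β) / √(n/2)
d = (1.960 + 0.583) / √(161/2)
d = 2.543 / 8.972
d ≈ 0.28

By Cohen's convention (0.2 small / 0.5 medium / 0.8 large): small effect.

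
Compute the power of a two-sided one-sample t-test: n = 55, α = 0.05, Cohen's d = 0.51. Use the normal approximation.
Power ≈ 0.97

Power calculation (one-sample t-test, normal approximation):
z_β = d · √n - z_{α/2}
z_β = 0.51 · √55 - 1.960
z_β = 0.51 · 7.416 - 1.960
z_β = 1.822

Power = Φ(z_β) = Φ(1.822) ≈ 0.966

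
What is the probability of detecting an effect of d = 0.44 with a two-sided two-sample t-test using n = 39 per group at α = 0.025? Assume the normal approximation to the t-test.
Power ≈ 0.38

Power calculation (two-sample t-test, normal approximation):
z_β = d · √(n/2) - z_{α/2}
z_β = 0.44 · √(39/2) - 2.241
z_β = 0.44 · 4.416 - 2.241
z_β = -0.298

Power = Φ(z_β) = Φ(-0.298) ≈ 0.383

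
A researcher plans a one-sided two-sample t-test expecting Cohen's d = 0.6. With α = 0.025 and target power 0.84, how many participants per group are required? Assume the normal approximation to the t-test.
n = 49 per group

Sample size formula (two-sample t-test, normal approximation):
n = 2 · ((z_α + z_β) / d)²

z_α = 1.960 (for α = 0.025, one-sided)
z_β = 0.994 (for power = 0.84)
d = 0.6

n = 2 · ((1.960 + 0.994) / 0.6)²
n = 2 · (4.923)²
n ≈ 48.47
Round up to the next whole number: n = 49 per group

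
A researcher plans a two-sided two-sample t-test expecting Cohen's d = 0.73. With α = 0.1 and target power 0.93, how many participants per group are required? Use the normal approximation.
n = 37 per group

Sample size formula (two-sample t-test, normal approximation):
n = 2 · ((z_{α/2} + z_β) / d)²

z_{α/2} = 1.645 (for α = 0.1, two-sided)
z_β = 1.476 (for power = 0.93)
d = 0.73

n = 2 · ((1.645 + 1.476) / 0.73)²
n = 2 · (4.275)²
n ≈ 36.55
Round up to the next whole number: n = 37 per group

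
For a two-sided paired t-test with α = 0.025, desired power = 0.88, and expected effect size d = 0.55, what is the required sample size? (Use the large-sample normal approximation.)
n = 39 pairs

Sample size formula (paired t-test, normal approximation):
n = ((z_{α/2} + z_β) / d)²

z_{α/2} = 2.241 (for α = 0.025, two-sided)
z_β = 1.175 (for power = 0.88)
d = 0.55

n = ((2.241 + 1.175) / 0.55)²
n = (6.211)²
n ≈ 38.58
Round up to the next whole number: n = 39 pairs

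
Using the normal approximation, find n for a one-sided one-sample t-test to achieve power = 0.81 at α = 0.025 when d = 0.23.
n = 153

Sample size formula (one-sample t-test, normal approximation):
n = ((z_α + z_β) / d)²

z_α = 1.960 (for α = 0.025, one-sided)
z_β = 0.878 (for power = 0.81)
d = 0.23

n = ((1.960 + 0.878) / 0.23)²
n = (12.339)²
n ≈ 152.25
Round up to the next whole number: n = 153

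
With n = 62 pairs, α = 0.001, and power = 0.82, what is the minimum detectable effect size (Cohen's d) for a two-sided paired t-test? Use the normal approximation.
d ≈ 0.53

Minimum detectable effect (paired t-test, normal approximation):
d = (z_{α/2} + z_β) / √n
d = (3.291 + 0.915) / √62
d = 4.206 / 7.874
d ≈ 0.53

By Cohen's convention (0.2 small / 0.5 medium / 0.8 large): medium effect.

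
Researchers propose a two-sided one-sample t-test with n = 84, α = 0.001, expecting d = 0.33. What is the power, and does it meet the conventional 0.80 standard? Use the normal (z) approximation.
Power ≈ 0.40; the study is underpowered (power < 0.80)

Power calculation (one-sample t-test, normal approximation):
z_β = d · √n - z_{α/2}
z_β = 0.33 · √84 - 3.291
z_β = 0.33 · 9.165 - 3.291
z_β = -0.266

Power = Φ(z_β) = Φ(-0.266) ≈ 0.395

Effect size d = 0.33 is small by Cohen's convention (0.2/0.5/0.8).

Threshold: power ≥ 0.80 is conventionally adequate.
Power ≈ 0.40 → the study is underpowered (power < 0.80).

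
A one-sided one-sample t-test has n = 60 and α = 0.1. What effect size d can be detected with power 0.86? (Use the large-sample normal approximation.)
d ≈ 0.30

Minimum detectable effect (one-sample t-test, normal approximation):
d = (z_α + z_β) / √n
d = (1.282 + 1.080) / √60
d = 2.362 / 7.746
d ≈ 0.30

By Cohen's convention (0.2 small / 0.5 medium / 0.8 large): small effect.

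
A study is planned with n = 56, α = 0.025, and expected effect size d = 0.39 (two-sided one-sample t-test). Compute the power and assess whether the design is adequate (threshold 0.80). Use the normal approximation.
Power ≈ 0.75; the study is underpowered (power < 0.80)

Power calculation (one-sample t-test, normal approximation):
z_β = d · √n - z_{α/2}
z_β = 0.39 · √56 - 2.241
z_β = 0.39 · 7.483 - 2.241
z_β = 0.677

Power = Φ(z_β) = Φ(0.677) ≈ 0.751

Effect size d = 0.39 is small by Cohen's convention (0.2/0.5/0.8).

Threshold: power ≥ 0.80 is conventionally adequate.
Power ≈ 0.75 → the study is underpowered (power < 0.80).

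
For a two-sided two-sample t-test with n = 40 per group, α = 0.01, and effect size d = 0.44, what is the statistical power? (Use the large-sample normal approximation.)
Power ≈ 0.27

Power calculation (two-sample t-test, normal approximation):
z_β = d · √(n/2) - z_{α/2}
z_β = 0.44 · √(40/2) - 2.576
z_β = 0.44 · 4.472 - 2.576
z_β = -0.608

Power = Φ(z_β) = Φ(-0.608) ≈ 0.272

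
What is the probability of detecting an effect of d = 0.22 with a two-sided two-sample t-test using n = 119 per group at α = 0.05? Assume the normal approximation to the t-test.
Power ≈ 0.40

Power calculation (two-sample t-test, normal approximation):
z_β = d · √(n/2) - z_{α/2}
z_β = 0.22 · √(119/2) - 1.960
z_β = 0.22 · 7.714 - 1.960
z_β = -0.263

Power = Φ(z_β) = Φ(-0.263) ≈ 0.396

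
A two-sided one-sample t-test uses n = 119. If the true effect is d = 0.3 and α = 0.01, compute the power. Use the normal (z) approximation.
Power ≈ 0.76

Power calculation (one-sample t-test, normal approximation):
z_β = d · √n - z_{α/2}
z_β = 0.3 · √119 - 2.576
z_β = 0.3 · 10.909 - 2.576
z_β = 0.697

Power = Φ(z_β) = Φ(0.697) ≈ 0.757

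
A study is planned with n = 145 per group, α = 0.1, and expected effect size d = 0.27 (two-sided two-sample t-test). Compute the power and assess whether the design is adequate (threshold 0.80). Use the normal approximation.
Power ≈ 0.74; the study is underpowered (power < 0.80)

Power calculation (two-sample t-test, normal approximation):
z_β = d · √(n/2) - z_{α/2}
z_β = 0.27 · √(145/2) - 1.645
z_β = 0.27 · 8.515 - 1.645
z_β = 0.654

Power = Φ(z_β) = Φ(0.654) ≈ 0.743

Effect size d = 0.27 is small by Cohen's convention (0.2/0.5/0.8).

Threshold: power ≥ 0.80 is conventionally adequate.
Power ≈ 0.74 → the study is underpowered (power < 0.80).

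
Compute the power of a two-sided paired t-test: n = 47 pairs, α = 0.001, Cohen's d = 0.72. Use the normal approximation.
Power ≈ 0.95

Power calculation (paired t-test, normal approximation):
z_β = d · √n - z_{α/2}
z_β = 0.72 · √47 - 3.291
z_β = 0.72 · 6.856 - 3.291
z_β = 1.646

Power = Φ(z_β) = Φ(1.646) ≈ 0.950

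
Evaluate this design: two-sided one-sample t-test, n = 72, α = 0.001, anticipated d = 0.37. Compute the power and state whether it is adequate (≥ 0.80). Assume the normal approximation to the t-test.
Power ≈ 0.44; the study is underpowered (power < 0.80)

Power calculation (one-sample t-test, normal approximation):
z_β = d · √n - z_{α/2}
z_β = 0.37 · √72 - 3.291
z_β = 0.37 · 8.485 - 3.291
z_β = -0.151

Power = Φ(z_β) = Φ(-0.151) ≈ 0.440

Effect size d = 0.37 is small by Cohen's convention (0.2/0.5/0.8).

Threshold: power ≥ 0.80 is conventionally adequate.
Power ≈ 0.44 → the study is underpowered (power < 0.80).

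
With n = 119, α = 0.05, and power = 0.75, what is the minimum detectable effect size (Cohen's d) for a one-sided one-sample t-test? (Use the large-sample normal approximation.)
d ≈ 0.21

Minimum detectable effect (one-sample t-test, normal approximation):
d = (z_α + z_β) / √n
d = (1.645 + 0.674) / √119
d = 2.319 / 10.909
d ≈ 0.21

By Cohen's convention (0.2 small / 0.5 medium / 0.8 large): small effect.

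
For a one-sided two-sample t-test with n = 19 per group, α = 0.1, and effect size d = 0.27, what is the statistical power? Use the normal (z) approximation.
Power ≈ 0.33

Power calculation (two-sample t-test, normal approximation):
z_β = d · √(n/2) - z_α
z_β = 0.27 · √(19/2) - 1.282
z_β = 0.27 · 3.082 - 1.282
z_β = -0.449

Power = Φ(z_β) = Φ(-0.449) ≈ 0.327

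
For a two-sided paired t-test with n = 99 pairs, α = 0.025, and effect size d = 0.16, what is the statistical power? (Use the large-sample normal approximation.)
Power ≈ 0.26

Power calculation (paired t-test, normal approximation):
z_β = d · √n - z_{α/2}
z_β = 0.16 · √99 - 2.241
z_β = 0.16 · 9.950 - 2.241
z_β = -0.649

Power = Φ(z_β) = Φ(-0.649) ≈ 0.258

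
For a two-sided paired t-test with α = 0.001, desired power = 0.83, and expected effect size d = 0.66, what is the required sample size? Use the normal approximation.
n = 42 pairs

Sample size formula (paired t-test, normal approximation):
n = ((z_{α/2} + z_β) / d)²

z_{α/2} = 3.291 (for α = 0.001, two-sided)
z_β = 0.954 (for power = 0.83)
d = 0.66

n = ((3.291 + 0.954) / 0.66)²
n = (6.432)²
n ≈ 41.37
Round up to the next whole number: n = 42 pairs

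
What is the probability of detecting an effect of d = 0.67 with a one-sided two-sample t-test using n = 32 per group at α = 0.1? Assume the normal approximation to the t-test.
Power ≈ 0.92

Power calculation (two-sample t-test, normal approximation):
z_β = d · √(n/2) - z_α
z_β = 0.67 · √(32/2) - 1.282
z_β = 0.67 · 4.000 - 1.282
z_β = 1.398

Power = Φ(z_β) = Φ(1.398) ≈ 0.919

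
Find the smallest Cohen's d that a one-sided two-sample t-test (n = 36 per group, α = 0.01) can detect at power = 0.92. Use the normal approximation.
d ≈ 0.88

Minimum detectable effect (two-sample t-test, normal approximation):
d = (z_α + z_β) / √(n/2)
d = (2.326 + 1.405) / √(36/2)
d = 3.731 / 4.243
d ≈ 0.88

By Cohen's convention (0.2 small / 0.5 medium / 0.8 large): large effect.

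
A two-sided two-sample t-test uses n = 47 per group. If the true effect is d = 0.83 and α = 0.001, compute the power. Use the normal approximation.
Power ≈ 0.77

Power calculation (two-sample t-test, normal approximation):
z_β = d · √(n/2) - z_{α/2}
z_β = 0.83 · √(47/2) - 3.291
z_β = 0.83 · 4.848 - 3.291
z_β = 0.733

Power = Φ(z_β) = Φ(0.733) ≈ 0.768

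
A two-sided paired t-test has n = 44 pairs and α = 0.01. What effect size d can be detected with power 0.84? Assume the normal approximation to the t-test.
d ≈ 0.54

Minimum detectable effect (paired t-test, normal approximation):
d = (z_{α/2} + z_β) / √n
d = (2.576 + 0.994) / √44
d = 3.570 / 6.633
d ≈ 0.54

By Cohen's convention (0.2 small / 0.5 medium / 0.8 large): medium effect.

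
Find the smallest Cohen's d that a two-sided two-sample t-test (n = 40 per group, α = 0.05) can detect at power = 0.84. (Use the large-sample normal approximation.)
d ≈ 0.66

Minimum detectable effect (two-sample t-test, normal approximation):
d = (z_{α/2} + z_β) / √(n/2)
d = (1.960 + 0.994) / √(40/2)
d = 2.954 / 4.472
d ≈ 0.66

By Cohen's convention (0.2 small / 0.5 medium / 0.8 large): medium effect.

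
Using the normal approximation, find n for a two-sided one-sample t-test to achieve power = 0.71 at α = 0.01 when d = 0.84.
n = 14

Sample size formula (one-sample t-test, normal approximation):
n = ((z_{α/2} + z_β) / d)²

z_{α/2} = 2.576 (for α = 0.01, two-sided)
z_β = 0.553 (for power = 0.71)
d = 0.84

n = ((2.576 + 0.553) / 0.84)²
n = (3.725)²
n ≈ 13.88
Round up to the next whole number: n = 14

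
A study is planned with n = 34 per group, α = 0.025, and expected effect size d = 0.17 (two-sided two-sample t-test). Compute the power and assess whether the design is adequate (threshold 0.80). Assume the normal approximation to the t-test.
Power ≈ 0.06; the study is underpowered (power < 0.80)

Power calculation (two-sample t-test, normal approximation):
z_β = d · √(n/2) - z_{α/2}
z_β = 0.17 · √(34/2) - 2.241
z_β = 0.17 · 4.123 - 2.241
z_β = -1.540

Power = Φ(z_β) = Φ(-1.540) ≈ 0.062

Effect size d = 0.17 is very small by Cohen's convention (0.2/0.5/0.8).

Threshold: power ≥ 0.80 is conventionally adequate.
Power ≈ 0.06 → the study is underpowered (power < 0.80).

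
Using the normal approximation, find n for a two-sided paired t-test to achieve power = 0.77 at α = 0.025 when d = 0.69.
n = 19 pairs

Sample size formula (paired t-test, normal approximation):
n = ((z_{α/2} + z_β) / d)²

z_{α/2} = 2.241 (for α = 0.025, two-sided)
z_β = 0.739 (for power = 0.77)
d = 0.69

n = ((2.241 + 0.739) / 0.69)²
n = (4.319)²
n ≈ 18.65
Round up to the next whole number: n = 19 pairs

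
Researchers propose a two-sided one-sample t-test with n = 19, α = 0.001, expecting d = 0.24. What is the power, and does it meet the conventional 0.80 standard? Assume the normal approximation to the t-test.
Power ≈ 0.01; the study is underpowered (power < 0.80)

Power calculation (one-sample t-test, normal approximation):
z_β = d · √n - z_{α/2}
z_β = 0.24 · √19 - 3.291
z_β = 0.24 · 4.359 - 3.291
z_β = -2.244

Power = Φ(z_β) = Φ(-2.244) ≈ 0.012

Effect size d = 0.24 is small by Cohen's convention (0.2/0.5/0.8).

Threshold: power ≥ 0.80 is conventionally adequate.
Power ≈ 0.01 → the study is underpowered (power < 0.80).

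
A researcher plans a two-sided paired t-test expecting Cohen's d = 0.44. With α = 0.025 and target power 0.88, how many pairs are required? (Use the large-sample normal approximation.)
n = 61 pairs

Sample size formula (paired t-test, normal approximation):
n = ((z_{α/2} + z_β) / d)²

z_{α/2} = 2.241 (for α = 0.025, two-sided)
z_β = 1.175 (for power = 0.88)
d = 0.44

n = ((2.241 + 1.175) / 0.44)²
n = (7.764)²
n ≈ 60.28
Round up to the next whole number: n = 61 pairs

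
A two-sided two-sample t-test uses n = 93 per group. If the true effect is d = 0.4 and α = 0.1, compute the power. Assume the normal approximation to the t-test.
Power ≈ 0.86

Power calculation (two-sample t-test, normal approximation):
z_β = d · √(n/2) - z_{α/2}
z_β = 0.4 · √(93/2) - 1.645
z_β = 0.4 · 6.819 - 1.645
z_β = 1.083

Power = Φ(z_β) = Φ(1.083) ≈ 0.861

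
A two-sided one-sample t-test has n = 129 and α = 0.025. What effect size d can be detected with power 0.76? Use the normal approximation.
d ≈ 0.26

Minimum detectable effect (one-sample t-test, normal approximation):
d = (z_{α/2} + z_β) / √n
d = (2.241 + 0.706) / √129
d = 2.948 / 11.358
d ≈ 0.26

By Cohen's convention (0.2 small / 0.5 medium / 0.8 large): small effect.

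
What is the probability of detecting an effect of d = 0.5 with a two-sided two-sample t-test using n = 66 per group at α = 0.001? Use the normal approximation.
Power ≈ 0.34

Power calculation (two-sample t-test, normal approximation):
z_β = d · √(n/2) - z_{α/2}
z_β = 0.5 · √(66/2) - 3.291
z_β = 0.5 · 5.745 - 3.291
z_β = -0.418

Power = Φ(z_β) = Φ(-0.418) ≈ 0.338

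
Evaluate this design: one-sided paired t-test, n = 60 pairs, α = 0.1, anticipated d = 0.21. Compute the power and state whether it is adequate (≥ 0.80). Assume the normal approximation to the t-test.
Power ≈ 0.63; the study is underpowered (power < 0.80)

Power calculation (paired t-test, normal approximation):
z_β = d · √n - z_α
z_β = 0.21 · √60 - 1.282
z_β = 0.21 · 7.746 - 1.282
z_β = 0.345

Power = Φ(z_β) = Φ(0.345) ≈ 0.635

Effect size d = 0.21 is small by Cohen's convention (0.2/0.5/0.8).

Threshold: power ≥ 0.80 is conventionally adequate.
Power ≈ 0.63 → the study is underpowered (power < 0.80).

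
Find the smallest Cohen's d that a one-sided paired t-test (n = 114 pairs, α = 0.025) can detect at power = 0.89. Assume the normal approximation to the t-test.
d ≈ 0.30

Minimum detectable effect (paired t-test, normal approximation):
d = (z_α + z_β) / √n
d = (1.960 + 1.227) / √114
d = 3.186 / 10.677
d ≈ 0.30

By Cohen's convention (0.2 small / 0.5 medium / 0.8 large): small effect.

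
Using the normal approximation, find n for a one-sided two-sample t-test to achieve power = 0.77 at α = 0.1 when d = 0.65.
n = 20 per group

Sample size formula (two-sample t-test, normal approximation):
n = 2 · ((z_α + z_β) / d)²

z_α = 1.282 (for α = 0.1, one-sided)
z_β = 0.739 (for power = 0.77)
d = 0.65

n = 2 · ((1.282 + 0.739) / 0.65)²
n = 2 · (3.109)²
n ≈ 19.33
Round up to the next whole number: n = 20 per group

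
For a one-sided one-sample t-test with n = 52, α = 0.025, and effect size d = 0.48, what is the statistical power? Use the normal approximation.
Power ≈ 0.93

Power calculation (one-sample t-test, normal approximation):
z_β = d · √n - z_α
z_β = 0.48 · √52 - 1.960
z_β = 0.48 · 7.211 - 1.960
z_β = 1.501

Power = Φ(z_β) = Φ(1.501) ≈ 0.933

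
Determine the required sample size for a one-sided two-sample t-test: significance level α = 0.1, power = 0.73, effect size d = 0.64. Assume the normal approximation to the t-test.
n = 18 per group

Sample size formula (two-sample t-test, normal approximation):
n = 2 · ((z_α + z_β) / d)²

z_α = 1.282 (for α = 0.1, one-sided)
z_β = 0.613 (for power = 0.73)
d = 0.64

n = 2 · ((1.282 + 0.613) / 0.64)²
n = 2 · (2.961)²
n ≈ 17.54
Round up to the next whole number: n = 18 per group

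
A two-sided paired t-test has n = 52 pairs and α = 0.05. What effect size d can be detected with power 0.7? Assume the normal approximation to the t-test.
d ≈ 0.34

Minimum detectable effect (paired t-test, normal approximation):
d = (z_{α/2} + z_β) / √n
d = (1.960 + 0.524) / √52
d = 2.484 / 7.211
d ≈ 0.34

By Cohen's convention (0.2 small / 0.5 medium / 0.8 large): small effect.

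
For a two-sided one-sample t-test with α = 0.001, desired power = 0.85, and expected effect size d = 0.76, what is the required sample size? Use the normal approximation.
n = 33

Sample size formula (one-sample t-test, normal approximation):
n = ((z_{α/2} + z_β) / d)²

z_{α/2} = 3.291 (for α = 0.001, two-sided)
z_β = 1.036 (for power = 0.85)
d = 0.76

n = ((3.291 + 1.036) / 0.76)²
n = (5.693)²
n ≈ 32.41
Round up to the next whole number: n = 33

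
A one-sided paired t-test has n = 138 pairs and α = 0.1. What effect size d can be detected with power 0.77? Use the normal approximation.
d ≈ 0.17

Minimum detectable effect (paired t-test, normal approximation):
d = (z_α + z_β) / √n
d = (1.282 + 0.739) / √138
d = 2.020 / 11.747
d ≈ 0.17

By Cohen's convention (0.2 small / 0.5 medium / 0.8 large): very small effect.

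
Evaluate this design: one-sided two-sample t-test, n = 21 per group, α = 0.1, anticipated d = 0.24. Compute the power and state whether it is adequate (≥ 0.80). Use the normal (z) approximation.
Power ≈ 0.31; the study is underpowered (power < 0.80)

Power calculation (two-sample t-test, normal approximation):
z_β = d · √(n/2) - z_α
z_β = 0.24 · √(21/2) - 1.282
z_β = 0.24 · 3.240 - 1.282
z_β = -0.504

Power = Φ(z_β) = Φ(-0.504) ≈ 0.307

Effect size d = 0.24 is small by Cohen's convention (0.2/0.5/0.8).

Threshold: power ≥ 0.80 is conventionally adequate.
Power ≈ 0.31 → the study is underpowered (power < 0.80).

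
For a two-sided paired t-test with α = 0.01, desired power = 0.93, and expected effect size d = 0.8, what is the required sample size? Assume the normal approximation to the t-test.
n = 26 pairs

Sample size formula (paired t-test, normal approximation):
n = ((z_{α/2} + z_β) / d)²

z_{α/2} = 2.576 (for α = 0.01, two-sided)
z_β = 1.476 (for power = 0.93)
d = 0.8

n = ((2.576 + 1.476) / 0.8)²
n = (5.065)²
n ≈ 25.65
Round up to the next whole number: n = 26 pairs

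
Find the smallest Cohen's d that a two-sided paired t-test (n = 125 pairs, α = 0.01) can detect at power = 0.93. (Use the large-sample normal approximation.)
d ≈ 0.36

Minimum detectable effect (paired t-test, normal approximation):
d = (z_{α/2} + z_β) / √n
d = (2.576 + 1.476) / √125
d = 4.052 / 11.180
d ≈ 0.36

By Cohen's convention (0.2 small / 0.5 medium / 0.8 large): small effect.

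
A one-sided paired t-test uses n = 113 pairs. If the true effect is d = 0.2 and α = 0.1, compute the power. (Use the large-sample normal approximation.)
Power ≈ 0.80

Power calculation (paired t-test, normal approximation):
z_β = d · √n - z_α
z_β = 0.2 · √113 - 1.282
z_β = 0.2 · 10.630 - 1.282
z_β = 0.844

Power = Φ(z_β) = Φ(0.844) ≈ 0.801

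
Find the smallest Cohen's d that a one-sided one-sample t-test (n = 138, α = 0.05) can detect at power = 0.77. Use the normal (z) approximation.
d ≈ 0.20

Minimum detectable effect (one-sample t-test, normal approximation):
d = (z_α + z_β) / √n
d = (1.645 + 0.739) / √138
d = 2.384 / 11.747
d ≈ 0.20

By Cohen's convention (0.2 small / 0.5 medium / 0.8 large): small effect.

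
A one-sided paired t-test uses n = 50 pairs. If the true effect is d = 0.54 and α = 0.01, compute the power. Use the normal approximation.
Power ≈ 0.93

Power calculation (paired t-test, normal approximation):
z_β = d · √n - z_α
z_β = 0.54 · √50 - 2.326
z_β = 0.54 · 7.071 - 2.326
z_β = 1.492

Power = Φ(z_β) = Φ(1.492) ≈ 0.932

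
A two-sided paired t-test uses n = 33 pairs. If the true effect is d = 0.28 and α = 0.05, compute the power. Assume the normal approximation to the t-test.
Power ≈ 0.36

Power calculation (paired t-test, normal approximation):
z_β = d · √n - z_{α/2}
z_β = 0.28 · √33 - 1.960
z_β = 0.28 · 5.745 - 1.960
z_β = -0.351

Power = Φ(z_β) = Φ(-0.351) ≈ 0.363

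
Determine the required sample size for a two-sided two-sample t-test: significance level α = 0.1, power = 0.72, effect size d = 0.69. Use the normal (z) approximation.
n = 21 per group

Sample size formula (two-sample t-test, normal approximation):
n = 2 · ((z_{α/2} + z_β) / d)²

z_{α/2} = 1.645 (for α = 0.1, two-sided)
z_β = 0.583 (for power = 0.72)
d = 0.69

n = 2 · ((1.645 + 0.583) / 0.69)²
n = 2 · (3.229)²
n ≈ 20.85
Round up to the next whole number: n = 21 per group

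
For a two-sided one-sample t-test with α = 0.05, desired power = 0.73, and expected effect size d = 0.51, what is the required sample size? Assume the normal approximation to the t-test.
n = 26

Sample size formula (one-sample t-test, normal approximation):
n = ((z_{α/2} + z_β) / d)²

z_{α/2} = 1.960 (for α = 0.05, two-sided)
z_β = 0.613 (for power = 0.73)
d = 0.51

n = ((1.960 + 0.613) / 0.51)²
n = (5.045)²
n ≈ 25.45
Round up to the next whole number: n = 26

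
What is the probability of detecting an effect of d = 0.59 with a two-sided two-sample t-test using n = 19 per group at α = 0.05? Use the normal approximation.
Power ≈ 0.44

Power calculation (two-sample t-test, normal approximation):
z_β = d · √(n/2) - z_{α/2}
z_β = 0.59 · √(19/2) - 1.960
z_β = 0.59 · 3.082 - 1.960
z_β = -0.141

Power = Φ(z_β) = Φ(-0.141) ≈ 0.444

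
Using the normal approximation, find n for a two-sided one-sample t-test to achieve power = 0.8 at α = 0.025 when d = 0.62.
n = 25

Sample size formula (one-sample t-test, normal approximation):
n = ((z_{α/2} + z_β) / d)²

z_{α/2} = 2.241 (for α = 0.025, two-sided)
z_β = 0.842 (for power = 0.8)
d = 0.62

n = ((2.241 + 0.842) / 0.62)²
n = (4.973)²
n ≈ 24.73
Round up to the next whole number: n = 25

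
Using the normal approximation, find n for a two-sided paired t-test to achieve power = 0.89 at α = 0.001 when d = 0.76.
n = 36 pairs

Sample size formula (paired t-test, normal approximation):
n = ((z_{α/2} + z_β) / d)²

z_{α/2} = 3.291 (for α = 0.001, two-sided)
z_β = 1.227 (for power = 0.89)
d = 0.76

n = ((3.291 + 1.227) / 0.76)²
n = (5.945)²
n ≈ 35.34
Round up to the next whole number: n = 36 pairs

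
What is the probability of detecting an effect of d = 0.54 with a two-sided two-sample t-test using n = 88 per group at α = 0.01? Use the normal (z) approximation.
Power ≈ 0.84

Power calculation (two-sample t-test, normal approximation):
z_β = d · √(n/2) - z_{α/2}
z_β = 0.54 · √(88/2) - 2.576
z_β = 0.54 · 6.633 - 2.576
z_β = 1.006

Power = Φ(z_β) = Φ(1.006) ≈ 0.843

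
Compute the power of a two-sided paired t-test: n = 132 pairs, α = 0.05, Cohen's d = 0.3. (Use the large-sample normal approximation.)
Power ≈ 0.93

Power calculation (paired t-test, normal approximation):
z_β = d · √n - z_{α/2}
z_β = 0.3 · √132 - 1.960
z_β = 0.3 · 11.489 - 1.960
z_β = 1.487

Power = Φ(z_β) = Φ(1.487) ≈ 0.931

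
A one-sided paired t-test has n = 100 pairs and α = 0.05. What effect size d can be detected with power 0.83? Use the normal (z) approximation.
d ≈ 0.26

Minimum detectable effect (paired t-test, normal approximation):
d = (z_α + z_β) / √n
d = (1.645 + 0.954) / √100
d = 2.599 / 10.000
d ≈ 0.26

By Cohen's convention (0.2 small / 0.5 medium / 0.8 large): small effect.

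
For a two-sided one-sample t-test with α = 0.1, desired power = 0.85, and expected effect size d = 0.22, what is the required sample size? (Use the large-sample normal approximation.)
n = 149

Sample size formula (one-sample t-test, normal approximation):
n = ((z_{α/2} + z_β) / d)²

z_{α/2} = 1.645 (for α = 0.1, two-sided)
z_β = 1.036 (for power = 0.85)
d = 0.22

n = ((1.645 + 1.036) / 0.22)²
n = (12.186)²
n ≈ 148.50
Round up to the next whole number: n = 149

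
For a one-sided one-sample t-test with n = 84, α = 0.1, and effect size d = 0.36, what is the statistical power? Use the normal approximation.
Power ≈ 0.98

Power calculation (one-sample t-test, normal approximation):
z_β = d · √n - z_α
z_β = 0.36 · √84 - 1.282
z_β = 0.36 · 9.165 - 1.282
z_β = 2.018

Power = Φ(z_β) = Φ(2.018) ≈ 0.978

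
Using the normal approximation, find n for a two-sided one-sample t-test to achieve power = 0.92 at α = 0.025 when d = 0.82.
n = 20

Sample size formula (one-sample t-test, normal approximation):
n = ((z_{α/2} + z_β) / d)²

z_{α/2} = 2.241 (for α = 0.025, two-sided)
z_β = 1.405 (for power = 0.92)
d = 0.82

n = ((2.241 + 1.405) / 0.82)²
n = (4.446)²
n ≈ 19.77
Round up to the next whole number: n = 20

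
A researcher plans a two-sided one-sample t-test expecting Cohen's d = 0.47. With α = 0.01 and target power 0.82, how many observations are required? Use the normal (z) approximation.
n = 56

Sample size formula (one-sample t-test, normal approximation):
n = ((z_{α/2} + z_β) / d)²

z_{α/2} = 2.576 (for α = 0.01, two-sided)
z_β = 0.915 (for power = 0.82)
d = 0.47

n = ((2.576 + 0.915) / 0.47)²
n = (7.428)²
n ≈ 55.18
Round up to the next whole number: n = 56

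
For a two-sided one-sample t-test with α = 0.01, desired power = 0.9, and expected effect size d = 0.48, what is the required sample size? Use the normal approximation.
n = 65

Sample size formula (one-sample t-test, normal approximation):
n = ((z_{α/2} + z_β) / d)²

z_{α/2} = 2.576 (for α = 0.01, two-sided)
z_β = 1.282 (for power = 0.9)
d = 0.48

n = ((2.576 + 1.282) / 0.48)²
n = (8.038)²
n ≈ 64.61
Round up to the next whole number: n = 65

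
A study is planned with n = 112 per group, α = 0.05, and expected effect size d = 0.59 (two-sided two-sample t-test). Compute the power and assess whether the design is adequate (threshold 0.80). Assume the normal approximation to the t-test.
Power ≈ 0.99; the study is adequately powered (power ≥ 0.80)

Power calculation (two-sample t-test, normal approximation):
z_β = d · √(n/2) - z_{α/2}
z_β = 0.59 · √(112/2) - 1.960
z_β = 0.59 · 7.483 - 1.960
z_β = 2.455

Power = Φ(z_β) = Φ(2.455) ≈ 0.993

Effect size d = 0.59 is medium by Cohen's convention (0.2/0.5/0.8).

Threshold: power ≥ 0.80 is conventionally adequate.
Power ≈ 0.99 → the study is adequately powered (power ≥ 0.80).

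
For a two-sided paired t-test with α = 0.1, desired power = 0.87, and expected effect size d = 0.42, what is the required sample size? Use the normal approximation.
n = 44 pairs

Sample size formula (paired t-test, normal approximation):
n = ((z_{α/2} + z_β) / d)²

z_{α/2} = 1.645 (for α = 0.1, two-sided)
z_β = 1.126 (for power = 0.87)
d = 0.42

n = ((1.645 + 1.126) / 0.42)²
n = (6.598)²
n ≈ 43.53
Round up to the next whole number: n = 44 pairs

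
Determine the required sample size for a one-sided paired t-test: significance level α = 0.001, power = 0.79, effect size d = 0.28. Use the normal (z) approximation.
n = 194 pairs

Sample size formula (paired t-test, normal approximation):
n = ((z_α + z_β) / d)²

z_α = 3.090 (for α = 0.001, one-sided)
z_β = 0.806 (for power = 0.79)
d = 0.28

n = ((3.090 + 0.806) / 0.28)²
n = (13.914)²
n ≈ 193.60
Round up to the next whole number: n = 194 pairs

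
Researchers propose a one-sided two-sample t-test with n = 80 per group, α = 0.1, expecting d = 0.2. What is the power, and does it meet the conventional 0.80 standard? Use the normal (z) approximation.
Power ≈ 0.49; the study is underpowered (power < 0.80)

Power calculation (two-sample t-test, normal approximation):
z_β = d · √(n/2) - z_α
z_β = 0.2 · √(80/2) - 1.282
z_β = 0.2 · 6.325 - 1.282
z_β = -0.017

Power = Φ(z_β) = Φ(-0.017) ≈ 0.493

Effect size d = 0.2 is small by Cohen's convention (0.2/0.5/0.8).

Threshold: power ≥ 0.80 is conventionally adequate.
Power ≈ 0.49 → the study is underpowered (power < 0.80).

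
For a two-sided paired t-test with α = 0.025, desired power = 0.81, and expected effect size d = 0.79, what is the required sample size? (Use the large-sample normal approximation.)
n = 16 pairs

Sample size formula (paired t-test, normal approximation):
n = ((z_{α/2} + z_β) / d)²

z_{α/2} = 2.241 (for α = 0.025, two-sided)
z_β = 0.878 (for power = 0.81)
d = 0.79

n = ((2.241 + 0.878) / 0.79)²
n = (3.948)²
n ≈ 15.59
Round up to the next whole number: n = 16 pairs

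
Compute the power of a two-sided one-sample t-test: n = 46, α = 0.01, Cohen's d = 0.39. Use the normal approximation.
Power ≈ 0.53

Power calculation (one-sample t-test, normal approximation):
z_β = d · √n - z_{α/2}
z_β = 0.39 · √46 - 2.576
z_β = 0.39 · 6.782 - 2.576
z_β = 0.069

Power = Φ(z_β) = Φ(0.069) ≈ 0.528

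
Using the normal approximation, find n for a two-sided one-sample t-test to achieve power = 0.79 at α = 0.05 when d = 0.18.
n = 237

Sample size formula (one-sample t-test, normal approximation):
n = ((z_{α/2} + z_β) / d)²

z_{α/2} = 1.960 (for α = 0.05, two-sided)
z_β = 0.806 (for power = 0.79)
d = 0.18

n = ((1.960 + 0.806) / 0.18)²
n = (15.367)²
n ≈ 236.14
Round up to the next whole number: n = 237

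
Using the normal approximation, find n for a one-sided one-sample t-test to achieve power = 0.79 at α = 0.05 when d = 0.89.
n = 8

Sample size formula (one-sample t-test, normal approximation):
n = ((z_α + z_β) / d)²

z_α = 1.645 (for α = 0.05, one-sided)
z_β = 0.806 (for power = 0.79)
d = 0.89

n = ((1.645 + 0.806) / 0.89)²
n = (2.754)²
n ≈ 7.58
Round up to the next whole number: n = 8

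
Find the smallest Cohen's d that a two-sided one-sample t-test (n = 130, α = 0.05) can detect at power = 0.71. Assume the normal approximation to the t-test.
d ≈ 0.22

Minimum detectable effect (one-sample t-test, normal approximation):
d = (z_{α/2} + z_β) / √n
d = (1.960 + 0.553) / √130
d = 2.513 / 11.402
d ≈ 0.22

By Cohen's convention (0.2 small / 0.5 medium / 0.8 large): small effect.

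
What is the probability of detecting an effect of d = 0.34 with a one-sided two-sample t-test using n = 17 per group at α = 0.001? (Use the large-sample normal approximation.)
Power ≈ 0.02

Power calculation (two-sample t-test, normal approximation):
z_β = d · √(n/2) - z_α
z_β = 0.34 · √(17/2) - 3.090
z_β = 0.34 · 2.915 - 3.090
z_β = -2.099

Power = Φ(z_β) = Φ(-2.099) ≈ 0.018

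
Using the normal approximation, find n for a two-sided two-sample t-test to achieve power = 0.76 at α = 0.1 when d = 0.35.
n = 91 per group

Sample size formula (two-sample t-test, normal approximation):
n = 2 · ((z_{α/2} + z_β) / d)²

z_{α/2} = 1.645 (for α = 0.1, two-sided)
z_β = 0.706 (for power = 0.76)
d = 0.35

n = 2 · ((1.645 + 0.706) / 0.35)²
n = 2 · (6.717)²
n ≈ 90.24
Round up to the next whole number: n = 91 per group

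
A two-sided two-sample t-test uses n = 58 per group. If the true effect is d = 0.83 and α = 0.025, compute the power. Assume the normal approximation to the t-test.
Power ≈ 0.99

Power calculation (two-sample t-test, normal approximation):
z_β = d · √(n/2) - z_{α/2}
z_β = 0.83 · √(58/2) - 2.241
z_β = 0.83 · 5.385 - 2.241
z_β = 2.228

Power = Φ(z_β) = Φ(2.228) ≈ 0.987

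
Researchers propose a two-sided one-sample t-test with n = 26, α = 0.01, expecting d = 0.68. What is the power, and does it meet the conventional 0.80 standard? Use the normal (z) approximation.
Power ≈ 0.81; the study is adequately powered (power ≥ 0.80)

Power calculation (one-sample t-test, normal approximation):
z_β = d · √n - z_{α/2}
z_β = 0.68 · √26 - 2.576
z_β = 0.68 · 5.099 - 2.576
z_β = 0.892

Power = Φ(z_β) = Φ(0.892) ≈ 0.814

Effect size d = 0.68 is medium by Cohen's convention (0.2/0.5/0.8).

Threshold: power ≥ 0.80 is conventionally adequate.
Power ≈ 0.81 → the study is adequately powered (power ≥ 0.80).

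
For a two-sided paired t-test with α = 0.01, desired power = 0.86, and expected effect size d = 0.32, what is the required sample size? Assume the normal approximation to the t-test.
n = 131 pairs

Sample size formula (paired t-test, normal approximation):
n = ((z_{α/2} + z_β) / d)²

z_{α/2} = 2.576 (for α = 0.01, two-sided)
z_β = 1.080 (for power = 0.86)
d = 0.32

n = ((2.576 + 1.080) / 0.32)²
n = (11.425)²
n ≈ 130.53
Round up to the next whole number: n = 131 pairs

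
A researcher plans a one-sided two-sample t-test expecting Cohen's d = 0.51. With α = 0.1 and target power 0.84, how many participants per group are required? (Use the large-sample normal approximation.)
n = 40 per group

Sample size formula (two-sample t-test, normal approximation):
n = 2 · ((z_α + z_β) / d)²

z_α = 1.282 (for α = 0.1, one-sided)
z_β = 0.994 (for power = 0.84)
d = 0.51

n = 2 · ((1.282 + 0.994) / 0.51)²
n = 2 · (4.463)²
n ≈ 39.84
Round up to the next whole number: n = 40 per group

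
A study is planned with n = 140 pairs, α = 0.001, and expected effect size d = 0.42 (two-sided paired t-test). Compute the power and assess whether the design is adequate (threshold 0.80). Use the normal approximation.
Power ≈ 0.95; the study is adequately powered (power ≥ 0.80)

Power calculation (paired t-test, normal approximation):
z_β = d · √n - z_{α/2}
z_β = 0.42 · √140 - 3.291
z_β = 0.42 · 11.832 - 3.291
z_β = 1.679

Power = Φ(z_β) = Φ(1.679) ≈ 0.953

Effect size d = 0.42 is small by Cohen's convention (0.2/0.5/0.8).

Threshold: power ≥ 0.80 is conventionally adequate.
Power ≈ 0.95 → the study is adequately powered (power ≥ 0.80).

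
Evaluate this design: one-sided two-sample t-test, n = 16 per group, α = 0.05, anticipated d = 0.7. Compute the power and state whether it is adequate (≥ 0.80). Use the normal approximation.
Power ≈ 0.63; the study is underpowered (power < 0.80)

Power calculation (two-sample t-test, normal approximation):
z_β = d · √(n/2) - z_α
z_β = 0.7 · √(16/2) - 1.645
z_β = 0.7 · 2.828 - 1.645
z_β = 0.335

Power = Φ(z_β) = Φ(0.335) ≈ 0.631

Effect size d = 0.7 is medium by Cohen's convention (0.2/0.5/0.8).

Threshold: power ≥ 0.80 is conventionally adequate.
Power ≈ 0.63 → the study is underpowered (power < 0.80).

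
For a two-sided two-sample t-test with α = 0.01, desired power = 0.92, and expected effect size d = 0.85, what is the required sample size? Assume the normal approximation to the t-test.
n = 44 per group

Sample size formula (two-sample t-test, normal approximation):
n = 2 · ((z_{α/2} + z_β) / d)²

z_{α/2} = 2.576 (for α = 0.01, two-sided)
z_β = 1.405 (for power = 0.92)
d = 0.85

n = 2 · ((2.576 + 1.405) / 0.85)²
n = 2 · (4.684)²
n ≈ 43.88
Round up to the next whole number: n = 44 per group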